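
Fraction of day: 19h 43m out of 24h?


Total minutes: 19×60 + 43 = 1183
Day = 24×60 = 1440 minutes
Fraction = 1183/1440 ≈ 0.8215
As a percentage: 1183/1440 × 100 ≈ 82.15%

0.8215 (82.15%)


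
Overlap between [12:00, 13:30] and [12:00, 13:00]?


Meeting A: 720-810 (in minutes from midnight)
Meeting B: 720-780
Overlap start = max(720, 720) = 720
Overlap end = min(810, 780) = 780
Overlap = max(0, 780 - 720) = 60 min

60 minutes


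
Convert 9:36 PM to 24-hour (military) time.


Input: 9:36 PM
PM: 9 + 12 = 21

21:36


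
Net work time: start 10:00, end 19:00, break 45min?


8h 15m (495 minutes)

Total time = (19×60+0) - (10×60+0)
= 1140 - 600 = 540 min
Minus break: 540 - 45 = 495 min
= 8h 15m


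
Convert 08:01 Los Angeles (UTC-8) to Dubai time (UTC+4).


Time difference = UTC+4 - UTC-8 = +12 hours
New hour = (8 + 12) mod 24
= 20 mod 24 = 20
Minutes unchanged → 20:01

20:01


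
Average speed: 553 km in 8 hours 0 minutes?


Distance: 553 km
Time: 8 hours
Speed = 553 / 8 ≈ 69.1 km/h

69.1 km/h


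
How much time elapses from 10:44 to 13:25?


2h 41m

End time in minutes: 13×60 + 25 = 805
Start time in minutes: 10×60 + 44 = 644
Difference = 805 - 644 = 161 minutes
= 2 hours 41 minutes


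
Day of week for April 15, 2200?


Tuesday

Zeller's congruence:
q=15, m=4, k=0, j=22
h = (15 + ⌊13×5/5⌋ + 0 + ⌊0/4⌋ + ⌊22/4⌋ - 2×22) mod 7
= (15 + 13 + 0 + 0 + 5 - 44) mod 7
= -11 mod 7 = 3
h=3 → Tuesday


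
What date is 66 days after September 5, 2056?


Start: September 5, 2056
Add 66 days
September 5 → October 1: 30 - 5 + 1 = 26 days (66 - 26 = 40 left)
October 1 → November 1: 31 - 1 + 1 = 31 days (40 - 31 = 9 left)
November 1 + 9 = November 10, 2056

November 10, 2056


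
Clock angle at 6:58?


Hour hand = 6×30 + 58×0.5 = 209.0°
Minute hand = 58×6 = 348°
Difference = |209.0 - 348| = 139.0°

139.0°


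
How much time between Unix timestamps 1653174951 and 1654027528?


Difference = 1654027528 - 1653174951 = 852577 seconds
In hours: 852577 / 3600 ≈ 236.8
In days: 852577 / 86400 ≈ 9.87

852577 seconds (236.8 hours / 9.87 days)


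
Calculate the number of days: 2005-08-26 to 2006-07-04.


312 days

From August 26, 2005 to July 4, 2006
Rest of August 2005: 31 - 26 = 5
Full months: September 30, October 31, November 30, December 31, January 31, February 2006 28, March 31, April 30, May 31, June 30
Days into July 2006: 4
Total = 5 + 30 + 31 + 30 + 31 + 31 + 28 + 31 + 30 + 31 + 30 + 4 = 312 days


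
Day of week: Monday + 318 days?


Start: Monday (index 0)
(0 + 318) mod 7
= 318 mod 7
= 3
Index 3 → Thursday

Thursday


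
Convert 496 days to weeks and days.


70 weeks 6 days

Weeks: 496 ÷ 7 = 70 remainder 6


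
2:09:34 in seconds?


7774 seconds

Hours: 2 × 3600 = 7200
Minutes: 9 × 60 = 540
Seconds: 34
Total = 7200 + 540 + 34 = 7774


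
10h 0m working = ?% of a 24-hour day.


Time: 600 minutes
Day: 1440 minutes
Percentage = (600/1440) × 100 ≈ 41.7%

41.7%


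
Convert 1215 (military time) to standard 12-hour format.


12:15 PM

Hour: 12
12 → 12 PM (noon)


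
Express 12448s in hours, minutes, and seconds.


3h 27m 28s

Hours: 12448 ÷ 3600 = 3 remainder 1648
Minutes: 1648 ÷ 60 = 27 remainder 28
Seconds: 28


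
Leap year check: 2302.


Rules: divisible by 4 AND (not by 100 OR by 400)
2302 ÷ 4 = 575 remainder 2 → not divisible by 4
Not divisible by 4 → not a leap year

No


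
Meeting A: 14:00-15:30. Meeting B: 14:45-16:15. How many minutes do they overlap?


45 minutes

Meeting A: 840-930 (in minutes from midnight)
Meeting B: 885-975
Overlap start = max(840, 885) = 885
Overlap end = min(930, 975) = 930
Overlap = max(0, 930 - 885) = 45 min


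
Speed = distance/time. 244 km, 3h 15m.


75.1 km/h

Distance: 244 km
Time: 3h 15m = 195 min = 195/60 = 13/4 hours
Speed = 244 ÷ (13/4) = 244 × 4 / 13 = 976/13 ≈ 75.1 km/h


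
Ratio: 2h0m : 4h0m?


1:2 (0.50)

Duration 1: 120 minutes
Duration 2: 240 minutes
Ratio = 120:240
GCD = 120
Simplified = 1:2
As a decimal: 1/2 = 0.50


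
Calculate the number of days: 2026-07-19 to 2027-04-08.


From July 19, 2026 to April 8, 2027
Rest of July 2026: 31 - 19 = 12
Full months: August 31, September 30, October 31, November 30, December 31, January 31, February 2027 28, March 31
Days into April 2027: 8
Total = 12 + 31 + 30 + 31 + 30 + 31 + 31 + 28 + 31 + 8 = 263 days

263 days


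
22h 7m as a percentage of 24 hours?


Total minutes: 22×60 + 7 = 1327
Day = 24×60 = 1440 minutes
Fraction = 1327/1440 ≈ 0.9215
As a percentage: 1327/1440 × 100 ≈ 92.15%

0.9215 (92.15%)


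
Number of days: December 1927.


Month: December (month 12)
December has 31 days

31 days


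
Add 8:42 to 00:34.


Start: 34 minutes from midnight
Add: 522 minutes
Total: 556 minutes
Hours: 556 ÷ 60 = 9 remainder 16

09:16


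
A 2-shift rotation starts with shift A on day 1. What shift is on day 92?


Shift B

Shifts: A, B
Start: A (index 0)
Day 92: (0 + 92 - 1) mod 2
= 91 mod 2
= 1
Index 1 → shift B


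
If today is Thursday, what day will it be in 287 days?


Thursday

Start: Thursday (index 3)
(3 + 287) mod 7
= 290 mod 7
= 3
Index 3 → Thursday


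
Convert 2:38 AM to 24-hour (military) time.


02:38

Input: 2:38 AM
AM hour stays: 2


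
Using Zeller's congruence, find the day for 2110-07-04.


Friday

Zeller's congruence:
q=4, m=7, k=10, j=21
h = (4 + ⌊13×8/5⌋ + 10 + ⌊10/4⌋ + ⌊21/4⌋ - 2×21) mod 7
= (4 + 20 + 10 + 2 + 5 - 42) mod 7
= -1 mod 7 = 6
h=6 → Friday


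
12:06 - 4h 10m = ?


Start: 726 minutes from midnight
Subtract: 250 minutes
Remaining: 726 - 250 = 476
Hours: 7, Minutes: 56

07:56


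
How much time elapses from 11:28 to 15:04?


End time in minutes: 15×60 + 4 = 904
Start time in minutes: 11×60 + 28 = 688
Difference = 904 - 688 = 216 minutes
= 3 hours 36 minutes

3h 36m


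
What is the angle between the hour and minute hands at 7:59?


Hour hand = 7×30 + 59×0.5 = 239.5°
Minute hand = 59×6 = 354°
Difference = |239.5 - 354| = 114.5°

114.5°


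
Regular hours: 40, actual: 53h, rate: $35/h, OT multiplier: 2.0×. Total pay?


Regular: 40h × $35 = $1400.00
Overtime: 53 - 40 = 13h
OT pay: 13h × $35 × 2.0 = $910.00
Total = $1400.00 + $910.00 = $2310.00

$2310.00


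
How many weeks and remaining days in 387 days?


55 weeks 2 days

Weeks: 387 ÷ 7 = 55 remainder 2


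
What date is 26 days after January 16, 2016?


February 11, 2016

Start: January 16, 2016
Add 26 days
January 16 → February 1: 31 - 16 + 1 = 16 days (26 - 16 = 10 left)
February 1 + 10 = February 11, 2016


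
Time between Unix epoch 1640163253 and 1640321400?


Difference = 1640321400 - 1640163253 = 158147 seconds
In hours: 158147 / 3600 ≈ 43.9
In days: 158147 / 86400 ≈ 1.83

158147 seconds (43.9 hours / 1.83 days)


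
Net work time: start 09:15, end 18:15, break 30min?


8h 30m (510 minutes)

Total time = (18×60+15) - (9×60+15)
= 1095 - 555 = 540 min
Minus break: 540 - 30 = 510 min
= 8h 30m


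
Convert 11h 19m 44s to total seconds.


40784 seconds

Hours: 11 × 3600 = 39600
Minutes: 19 × 60 = 1140
Seconds: 44
Total = 39600 + 1140 + 44 = 40784


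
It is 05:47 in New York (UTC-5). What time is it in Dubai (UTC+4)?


Time difference = UTC+4 - UTC-5 = +9 hours
New hour = (5 + 9) mod 24
= 14 mod 24 = 14
Minutes unchanged → 14:47

14:47


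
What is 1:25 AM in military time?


Input: 1:25 AM
AM hour stays: 1

01:25


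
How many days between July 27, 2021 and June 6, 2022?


From July 27, 2021 to June 6, 2022
Rest of July 2021: 31 - 27 = 4
Full months: August 31, September 30, October 31, November 30, December 31, January 31, February 2022 28, March 31, April 30, May 31
Days into June 2022: 6
Total = 4 + 31 + 30 + 31 + 30 + 31 + 31 + 28 + 31 + 30 + 31 + 6 = 314 days

314 days


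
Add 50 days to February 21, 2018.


April 12, 2018

Start: February 21, 2018
Add 50 days
February 21 → March 1: 28 - 21 + 1 = 8 days (50 - 8 = 42 left)
March 1 → April 1: 31 - 1 + 1 = 31 days (42 - 31 = 11 left)
April 1 + 11 = April 12, 2018


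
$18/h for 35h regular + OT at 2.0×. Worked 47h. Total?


$1062.00

Regular: 35h × $18 = $630.00
Overtime: 47 - 35 = 12h
OT pay: 12h × $18 × 2.0 = $432.00
Total = $630.00 + $432.00 = $1062.00


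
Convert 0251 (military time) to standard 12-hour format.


2:51 AM

Hour: 2
2 < 12 → AM


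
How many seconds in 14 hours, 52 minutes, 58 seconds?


53578 seconds

Hours: 14 × 3600 = 50400
Minutes: 52 × 60 = 3120
Seconds: 58
Total = 50400 + 3120 + 58 = 53578


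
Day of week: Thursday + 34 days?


Wednesday

Start: Thursday (index 3)
(3 + 34) mod 7
= 37 mod 7
= 2
Index 2 → Wednesday


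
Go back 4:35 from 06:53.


02:18

Start: 413 minutes from midnight
Subtract: 275 minutes
Remaining: 413 - 275 = 138
Hours: 2, Minutes: 18


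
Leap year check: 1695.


No

Rules: divisible by 4 AND (not by 100 OR by 400)
1695 ÷ 4 = 423 remainder 3 → not divisible by 4
Not divisible by 4 → not a leap year


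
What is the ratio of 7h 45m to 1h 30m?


31:6 (5.17)

Duration 1: 465 minutes
Duration 2: 90 minutes
Ratio = 465:90
GCD = 15
Simplified = 31:6
As a decimal: 31/6 ≈ 5.17


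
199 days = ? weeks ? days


Weeks: 199 ÷ 7 = 28 remainder 3

28 weeks 3 days


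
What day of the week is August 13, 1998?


Thursday

Zeller's congruence:
q=13, m=8, k=98, j=19
h = (13 + ⌊13×9/5⌋ + 98 + ⌊98/4⌋ + ⌊19/4⌋ - 2×19) mod 7
= (13 + 23 + 98 + 24 + 4 - 38) mod 7
= 124 mod 7 = 5
h=5 → Thursday


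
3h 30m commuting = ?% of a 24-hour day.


Time: 210 minutes
Day: 1440 minutes
Percentage = (210/1440) × 100 ≈ 14.6%

14.6%


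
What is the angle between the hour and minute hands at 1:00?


30.0°

Hour hand = 1×30 + 0×0.5 = 30.0°
Minute hand = 0×6 = 0°
Difference = |30.0 - 0| = 30.0°


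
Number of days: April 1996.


Month: April (month 4)
April has 30 days

30 days


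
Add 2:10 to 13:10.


15:20

Start: 790 minutes from midnight
Add: 130 minutes
Total: 920 minutes
Hours: 920 ÷ 60 = 15 remainder 20


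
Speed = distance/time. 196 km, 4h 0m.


Distance: 196 km
Time: 4 hours
Speed = 196 / 4 = 49.0 km/h

49.0 km/h


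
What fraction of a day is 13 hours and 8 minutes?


Total minutes: 13×60 + 8 = 788
Day = 24×60 = 1440 minutes
Fraction = 788/1440 ≈ 0.5472
As a percentage: 788/1440 × 100 ≈ 54.72%

0.5472 (54.72%)


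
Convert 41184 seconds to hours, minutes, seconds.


Hours: 41184 ÷ 3600 = 11 remainder 1584
Minutes: 1584 ÷ 60 = 26 remainder 24
Seconds: 24

11h 26m 24s


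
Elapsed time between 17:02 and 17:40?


End time in minutes: 17×60 + 40 = 1060
Start time in minutes: 17×60 + 2 = 1022
Difference = 1060 - 1022 = 38 minutes
= 0 hours 38 minutes

0h 38m


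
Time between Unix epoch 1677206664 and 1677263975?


57311 seconds (15.9 hours / 0.66 days)

Difference = 1677263975 - 1677206664 = 57311 seconds
In hours: 57311 / 3600 ≈ 15.9
In days: 57311 / 86400 ≈ 0.66


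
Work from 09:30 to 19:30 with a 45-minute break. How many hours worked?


Total time = (19×60+30) - (9×60+30)
= 1170 - 570 = 600 min
Minus break: 600 - 45 = 555 min
= 9h 15m

9h 15m (555 minutes)


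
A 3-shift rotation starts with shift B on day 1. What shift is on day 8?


Shift C

Shifts: A, B, C
Start: B (index 1)
Day 8: (1 + 8 - 1) mod 3
= 8 mod 3
= 2
Index 2 → shift C


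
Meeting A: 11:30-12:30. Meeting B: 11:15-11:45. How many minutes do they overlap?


15 minutes

Meeting A: 690-750 (in minutes from midnight)
Meeting B: 675-705
Overlap start = max(690, 675) = 690
Overlap end = min(750, 705) = 705
Overlap = max(0, 705 - 690) = 15 min


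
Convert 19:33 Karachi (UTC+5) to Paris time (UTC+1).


Time difference = UTC+1 - UTC+5 = -4 hours
New hour = (19 -4) mod 24
= 15 mod 24 = 15
Minutes unchanged → 15:33

15:33


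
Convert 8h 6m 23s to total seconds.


Hours: 8 × 3600 = 28800
Minutes: 6 × 60 = 360
Seconds: 23
Total = 28800 + 360 + 23 = 29183

29183 seconds


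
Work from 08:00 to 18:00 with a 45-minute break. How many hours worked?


Total time = (18×60+0) - (8×60+0)
= 1080 - 480 = 600 min
Minus break: 600 - 45 = 555 min
= 9h 15m

9h 15m (555 minutes)


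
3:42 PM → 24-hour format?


Input: 3:42 PM
PM: 3 + 12 = 15

15:42


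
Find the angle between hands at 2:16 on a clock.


28.0°

Hour hand = 2×30 + 16×0.5 = 68.0°
Minute hand = 16×6 = 96°
Difference = |68.0 - 96| = 28.0°


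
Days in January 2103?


31 days

Month: January (month 1)
January has 31 days


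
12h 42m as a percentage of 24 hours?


Total minutes: 12×60 + 42 = 762
Day = 24×60 = 1440 minutes
Fraction = 762/1440 ≈ 0.5292
As a percentage: 762/1440 × 100 ≈ 52.92%

0.5292 (52.92%)


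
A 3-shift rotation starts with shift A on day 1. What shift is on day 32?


Shift B

Shifts: A, B, C
Start: A (index 0)
Day 32: (0 + 32 - 1) mod 3
= 31 mod 3
= 1
Index 1 → shift B


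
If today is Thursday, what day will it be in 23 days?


Start: Thursday (index 3)
(3 + 23) mod 7
= 26 mod 7
= 5
Index 5 → Saturday

Saturday


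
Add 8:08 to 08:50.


Start: 530 minutes from midnight
Add: 488 minutes
Total: 1018 minutes
Hours: 1018 ÷ 60 = 16 remainder 58

16:58


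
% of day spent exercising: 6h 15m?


26.0%

Time: 375 minutes
Day: 1440 minutes
Percentage = (375/1440) × 100 ≈ 26.0%


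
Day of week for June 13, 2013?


Thursday

Zeller's congruence:
q=13, m=6, k=13, j=20
h = (13 + ⌊13×7/5⌋ + 13 + ⌊13/4⌋ + ⌊20/4⌋ - 2×20) mod 7
= (13 + 18 + 13 + 3 + 5 - 40) mod 7
= 12 mod 7 = 5
h=5 → Thursday


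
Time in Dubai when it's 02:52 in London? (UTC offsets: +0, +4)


Time difference = UTC+4 - UTC+0 = +4 hours
New hour = (2 + 4) mod 24
= 6 mod 24 = 6
Minutes unchanged → 06:52

06:52


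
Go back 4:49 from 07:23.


Start: 443 minutes from midnight
Subtract: 289 minutes
Remaining: 443 - 289 = 154
Hours: 2, Minutes: 34

02:34


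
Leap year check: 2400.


Yes

Rules: divisible by 4 AND (not by 100 OR by 400)
2400 ÷ 4 = 600 exactly → divisible by 4
2400 ÷ 100 = 24 exactly → divisible by 100
2400 ÷ 400 = 6 exactly → divisible by 400
Divisible by 400 → leap year


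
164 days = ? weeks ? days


Weeks: 164 ÷ 7 = 23 remainder 3

23 weeks 3 days


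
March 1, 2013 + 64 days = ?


Start: March 1, 2013
Add 64 days
March 1 → April 1: 31 - 1 + 1 = 31 days (64 - 31 = 33 left)
April 1 → May 1: 30 - 1 + 1 = 30 days (33 - 30 = 3 left)
May 1 + 3 = May 4, 2013

May 4, 2013


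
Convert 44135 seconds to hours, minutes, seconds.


Hours: 44135 ÷ 3600 = 12 remainder 935
Minutes: 935 ÷ 60 = 15 remainder 35
Seconds: 35

12h 15m 35s


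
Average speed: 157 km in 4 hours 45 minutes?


Distance: 157 km
Time: 4h 45m = 285 min = 285/60 = 19/4 hours
Speed = 157 ÷ (19/4) = 157 × 4 / 19 = 628/19 ≈ 33.1 km/h

33.1 km/h


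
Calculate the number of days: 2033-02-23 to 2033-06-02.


99 days

From February 23, 2033 to June 2, 2033
Rest of February 2033: 28 - 23 = 5
Full months: March 31, April 30, May 31
Days into June 2033: 2
Total = 5 + 31 + 30 + 31 + 2 = 99 days


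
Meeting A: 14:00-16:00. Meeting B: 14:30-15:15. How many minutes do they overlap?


Meeting A: 840-960 (in minutes from midnight)
Meeting B: 870-915
Overlap start = max(840, 870) = 870
Overlap end = min(960, 915) = 915
Overlap = max(0, 915 - 870) = 45 min

45 minutes


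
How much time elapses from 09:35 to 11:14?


End time in minutes: 11×60 + 14 = 674
Start time in minutes: 9×60 + 35 = 575
Difference = 674 - 575 = 99 minutes
= 1 hours 39 minutes

1h 39m


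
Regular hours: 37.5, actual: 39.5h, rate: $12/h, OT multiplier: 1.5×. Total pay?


Regular: 37.5h × $12 = $450.00
Overtime: 39.5 - 37.5 = 2.0h
OT pay: 2.0h × $12 × 1.5 = $36.00
Total = $450.00 + $36.00 = $486.00

$486.00


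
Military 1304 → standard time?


1:04 PM

Hour: 13
13 - 12 = 1 → PM


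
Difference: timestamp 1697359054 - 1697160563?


Difference = 1697359054 - 1697160563 = 198491 seconds
In hours: 198491 / 3600 ≈ 55.1
In days: 198491 / 86400 ≈ 2.30

198491 seconds (55.1 hours / 2.30 days)


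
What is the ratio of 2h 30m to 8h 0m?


5:16 (0.31)

Duration 1: 150 minutes
Duration 2: 480 minutes
Ratio = 150:480
GCD = 30
Simplified = 5:16
As a decimal: 5/16 ≈ 0.31


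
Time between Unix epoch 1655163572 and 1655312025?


148453 seconds (41.2 hours / 1.72 days)

Difference = 1655312025 - 1655163572 = 148453 seconds
In hours: 148453 / 3600 ≈ 41.2
In days: 148453 / 86400 ≈ 1.72


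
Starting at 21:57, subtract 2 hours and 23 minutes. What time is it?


Start: 1317 minutes from midnight
Subtract: 143 minutes
Remaining: 1317 - 143 = 1174
Hours: 19, Minutes: 34

19:34


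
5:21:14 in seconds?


Hours: 5 × 3600 = 18000
Minutes: 21 × 60 = 1260
Seconds: 14
Total = 18000 + 1260 + 14 = 19274

19274 seconds


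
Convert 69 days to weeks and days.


9 weeks 6 days

Weeks: 69 ÷ 7 = 9 remainder 6


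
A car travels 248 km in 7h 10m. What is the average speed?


Distance: 248 km
Time: 7h 10m = 430 min = 430/60 = 43/6 hours
Speed = 248 ÷ (43/6) = 248 × 6 / 43 = 1488/43 ≈ 34.6 km/h

34.6 km/h


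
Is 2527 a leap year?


No

Rules: divisible by 4 AND (not by 100 OR by 400)
2527 ÷ 4 = 631 remainder 3 → not divisible by 4
Not divisible by 4 → not a leap year


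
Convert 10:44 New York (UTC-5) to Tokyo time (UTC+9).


00:44 (next day)

Time difference = UTC+9 - UTC-5 = +14 hours
New hour = (10 + 14) mod 24
= 24 mod 24 = 0
Minutes unchanged → 00:44; 24 ≥ 24 → next day


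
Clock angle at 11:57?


16.5°

Hour hand = 11×30 + 57×0.5 = 358.5°
Minute hand = 57×6 = 342°
Difference = |358.5 - 342| = 16.5°


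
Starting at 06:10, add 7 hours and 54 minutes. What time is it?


14:04

Start: 370 minutes from midnight
Add: 474 minutes
Total: 844 minutes
Hours: 844 ÷ 60 = 14 remainder 4


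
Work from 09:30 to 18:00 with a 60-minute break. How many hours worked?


7h 30m (450 minutes)

Total time = (18×60+0) - (9×60+30)
= 1080 - 570 = 510 min
Minus break: 510 - 60 = 450 min
= 7h 30m


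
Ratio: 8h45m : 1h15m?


7:1 (7.00)

Duration 1: 525 minutes
Duration 2: 75 minutes
Ratio = 525:75
GCD = 75
Simplified = 7:1
As a decimal: 7/1 = 7.00


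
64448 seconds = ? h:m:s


17h 54m 8s

Hours: 64448 ÷ 3600 = 17 remainder 3248
Minutes: 3248 ÷ 60 = 54 remainder 8
Seconds: 8


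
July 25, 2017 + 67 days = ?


September 30, 2017

Start: July 25, 2017
Add 67 days
July 25 → August 1: 31 - 25 + 1 = 7 days (67 - 7 = 60 left)
August 1 → September 1: 31 - 1 + 1 = 31 days (60 - 31 = 29 left)
September 1 + 29 = September 30, 2017


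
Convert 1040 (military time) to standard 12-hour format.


10:40 AM

Hour: 10
10 < 12 → AM


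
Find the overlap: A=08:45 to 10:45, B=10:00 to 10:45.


Meeting A: 525-645 (in minutes from midnight)
Meeting B: 600-645
Overlap start = max(525, 600) = 600
Overlap end = min(645, 645) = 645
Overlap = max(0, 645 - 600) = 45 min

45 minutes


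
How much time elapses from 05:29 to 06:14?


0h 45m

End time in minutes: 6×60 + 14 = 374
Start time in minutes: 5×60 + 29 = 329
Difference = 374 - 329 = 45 minutes
= 0 hours 45 minutes


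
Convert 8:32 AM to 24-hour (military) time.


Input: 8:32 AM
AM hour stays: 8

08:32


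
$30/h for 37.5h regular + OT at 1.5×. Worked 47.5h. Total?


$1575.00

Regular: 37.5h × $30 = $1125.00
Overtime: 47.5 - 37.5 = 10.0h
OT pay: 10.0h × $30 × 1.5 = $450.00
Total = $1125.00 + $450.00 = $1575.00


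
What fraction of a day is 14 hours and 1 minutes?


0.5840 (58.40%)

Total minutes: 14×60 + 1 = 841
Day = 24×60 = 1440 minutes
Fraction = 841/1440 ≈ 0.5840
As a percentage: 841/1440 × 100 ≈ 58.40%


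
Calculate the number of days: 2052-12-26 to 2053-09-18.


From December 26, 2052 to September 18, 2053
Rest of December 2052: 31 - 26 = 5
Full months: January 31, February 2053 28, March 31, April 30, May 31, June 30, July 31, August 31
Days into September 2053: 18
Total = 5 + 31 + 28 + 31 + 30 + 31 + 30 + 31 + 31 + 18 = 266 days

266 days


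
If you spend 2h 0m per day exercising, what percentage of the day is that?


Time: 120 minutes
Day: 1440 minutes
Percentage = (120/1440) × 100 ≈ 8.3%

8.3%


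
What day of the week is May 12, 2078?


Thursday

Zeller's congruence:
q=12, m=5, k=78, j=20
h = (12 + ⌊13×6/5⌋ + 78 + ⌊78/4⌋ + ⌊20/4⌋ - 2×20) mod 7
= (12 + 15 + 78 + 19 + 5 - 40) mod 7
= 89 mod 7 = 5
h=5 → Thursday


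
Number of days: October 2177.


Month: October (month 10)
October has 31 days

31 days


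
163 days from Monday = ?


Wednesday

Start: Monday (index 0)
(0 + 163) mod 7
= 163 mod 7
= 2
Index 2 → Wednesday


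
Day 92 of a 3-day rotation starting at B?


Shifts: A, B, C
Start: B (index 1)
Day 92: (1 + 92 - 1) mod 3
= 92 mod 3
= 2
Index 2 → shift C

Shift C


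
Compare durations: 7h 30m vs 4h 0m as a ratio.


Duration 1: 450 minutes
Duration 2: 240 minutes
Ratio = 450:240
GCD = 30
Simplified = 15:8
As a decimal: 15/8 ≈ 1.88

15:8 (1.88)


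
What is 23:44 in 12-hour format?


11:44 PM

Hour: 23
23 - 12 = 11 → PM


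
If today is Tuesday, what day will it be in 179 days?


Start: Tuesday (index 1)
(1 + 179) mod 7
= 180 mod 7
= 5
Index 5 → Saturday

Saturday


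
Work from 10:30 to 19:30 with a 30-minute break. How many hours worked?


8h 30m (510 minutes)

Total time = (19×60+30) - (10×60+30)
= 1170 - 630 = 540 min
Minus break: 540 - 30 = 510 min
= 8h 30m


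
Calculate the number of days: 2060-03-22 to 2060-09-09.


171 days

From March 22, 2060 to September 9, 2060
Rest of March 2060: 31 - 22 = 9
Full months: April 30, May 31, June 30, July 31, August 31
Days into September 2060: 9
Total = 9 + 30 + 31 + 30 + 31 + 31 + 9 = 171 days


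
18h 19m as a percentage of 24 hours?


Total minutes: 18×60 + 19 = 1099
Day = 24×60 = 1440 minutes
Fraction = 1099/1440 ≈ 0.7632
As a percentage: 1099/1440 × 100 ≈ 76.32%

0.7632 (76.32%)


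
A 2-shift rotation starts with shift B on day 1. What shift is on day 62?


Shift A

Shifts: A, B
Start: B (index 1)
Day 62: (1 + 62 - 1) mod 2
= 62 mod 2
= 0
Index 0 → shift A


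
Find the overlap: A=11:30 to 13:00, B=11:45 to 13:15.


Meeting A: 690-780 (in minutes from midnight)
Meeting B: 705-795
Overlap start = max(690, 705) = 705
Overlap end = min(780, 795) = 780
Overlap = max(0, 780 - 705) = 75 min

75 minutes


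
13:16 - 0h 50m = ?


Start: 796 minutes from midnight
Subtract: 50 minutes
Remaining: 796 - 50 = 746
Hours: 12, Minutes: 26

12:26


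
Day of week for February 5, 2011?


Saturday

Zeller's congruence:
q=5, m=14, k=10, j=20
h = (5 + ⌊13×15/5⌋ + 10 + ⌊10/4⌋ + ⌊20/4⌋ - 2×20) mod 7
= (5 + 39 + 10 + 2 + 5 - 40) mod 7
= 21 mod 7 = 0
h=0 → Saturday


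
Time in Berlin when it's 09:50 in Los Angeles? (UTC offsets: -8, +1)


18:50

Time difference = UTC+1 - UTC-8 = +9 hours
New hour = (9 + 9) mod 24
= 18 mod 24 = 18
Minutes unchanged → 18:50


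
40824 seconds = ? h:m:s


Hours: 40824 ÷ 3600 = 11 remainder 1224
Minutes: 1224 ÷ 60 = 20 remainder 24
Seconds: 24

11h 20m 24s


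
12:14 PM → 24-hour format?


Input: 12:14 PM
12 PM → 12 (noon)

12:14


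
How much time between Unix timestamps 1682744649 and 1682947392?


Difference = 1682947392 - 1682744649 = 202743 seconds
In hours: 202743 / 3600 ≈ 56.3
In days: 202743 / 86400 ≈ 2.35

202743 seconds (56.3 hours / 2.35 days)


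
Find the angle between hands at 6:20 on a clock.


Hour hand = 6×30 + 20×0.5 = 190.0°
Minute hand = 20×6 = 120°
Difference = |190.0 - 120| = 70.0°

70.0°


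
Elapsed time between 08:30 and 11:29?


End time in minutes: 11×60 + 29 = 689
Start time in minutes: 8×60 + 30 = 510
Difference = 689 - 510 = 179 minutes
= 2 hours 59 minutes

2h 59m


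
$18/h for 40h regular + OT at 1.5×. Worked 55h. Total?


Regular: 40h × $18 = $720.00
Overtime: 55 - 40 = 15h
OT pay: 15h × $18 × 1.5 = $405.00
Total = $720.00 + $405.00 = $1125.00

$1125.00


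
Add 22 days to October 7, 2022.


Start: October 7, 2022
Add 22 days
October 7 + 22 = October 29, 2022

October 29, 2022


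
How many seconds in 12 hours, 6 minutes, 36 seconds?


Hours: 12 × 3600 = 43200
Minutes: 6 × 60 = 360
Seconds: 36
Total = 43200 + 360 + 36 = 43596

43596 seconds


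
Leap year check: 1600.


Rules: divisible by 4 AND (not by 100 OR by 400)
1600 ÷ 4 = 400 exactly → divisible by 4
1600 ÷ 100 = 16 exactly → divisible by 100
1600 ÷ 400 = 4 exactly → divisible by 400
Divisible by 400 → leap year

Yes


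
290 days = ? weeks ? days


41 weeks 3 days

Weeks: 290 ÷ 7 = 41 remainder 3


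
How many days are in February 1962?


Month: February (month 2)
February: 28 or 29 (leap year)
1962 leap year? No

28 days


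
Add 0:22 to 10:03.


10:25

Start: 603 minutes from midnight
Add: 22 minutes
Total: 625 minutes
Hours: 625 ÷ 60 = 10 remainder 25


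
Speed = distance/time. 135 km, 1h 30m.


Distance: 135 km
Time: 1h 30m = 90 min = 90/60 = 3/2 hours
Speed = 135 ÷ (3/2) = 135 × 2 / 3 = 270/3 = 90.0 km/h

90.0 km/h


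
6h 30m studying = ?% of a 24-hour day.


27.1%

Time: 390 minutes
Day: 1440 minutes
Percentage = (390/1440) × 100 ≈ 27.1%


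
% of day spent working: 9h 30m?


Time: 570 minutes
Day: 1440 minutes
Percentage = (570/1440) × 100 ≈ 39.6%

39.6%


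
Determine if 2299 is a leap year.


Rules: divisible by 4 AND (not by 100 OR by 400)
2299 ÷ 4 = 574 remainder 3 → not divisible by 4
Not divisible by 4 → not a leap year

No


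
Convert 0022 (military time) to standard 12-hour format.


Hour: 0
0 → 12 AM (midnight)

12:22 AM


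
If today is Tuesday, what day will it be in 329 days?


Tuesday

Start: Tuesday (index 1)
(1 + 329) mod 7
= 330 mod 7
= 1
Index 1 → Tuesday


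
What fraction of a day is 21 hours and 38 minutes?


0.9014 (90.14%)

Total minutes: 21×60 + 38 = 1298
Day = 24×60 = 1440 minutes
Fraction = 1298/1440 ≈ 0.9014
As a percentage: 1298/1440 × 100 ≈ 90.14%


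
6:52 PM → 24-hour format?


18:52

Input: 6:52 PM
PM: 6 + 12 = 18


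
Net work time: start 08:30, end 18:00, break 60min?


8h 30m (510 minutes)

Total time = (18×60+0) - (8×60+30)
= 1080 - 510 = 570 min
Minus break: 570 - 60 = 510 min
= 8h 30m


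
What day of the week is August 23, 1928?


Thursday

Zeller's congruence:
q=23, m=8, k=28, j=19
h = (23 + ⌊13×9/5⌋ + 28 + ⌊28/4⌋ + ⌊19/4⌋ - 2×19) mod 7
= (23 + 23 + 28 + 7 + 4 - 38) mod 7
= 47 mod 7 = 5
h=5 → Thursday


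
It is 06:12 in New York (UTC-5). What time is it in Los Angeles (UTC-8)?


Time difference = UTC-8 - UTC-5 = -3 hours
New hour = (6 -3) mod 24
= 3 mod 24 = 3
Minutes unchanged → 03:12

03:12


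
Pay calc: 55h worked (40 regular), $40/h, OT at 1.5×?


Regular: 40h × $40 = $1600.00
Overtime: 55 - 40 = 15h
OT pay: 15h × $40 × 1.5 = $900.00
Total = $1600.00 + $900.00 = $2500.00

$2500.00


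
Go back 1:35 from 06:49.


05:14

Start: 409 minutes from midnight
Subtract: 95 minutes
Remaining: 409 - 95 = 314
Hours: 5, Minutes: 14


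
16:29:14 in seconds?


59354 seconds

Hours: 16 × 3600 = 57600
Minutes: 29 × 60 = 1740
Seconds: 14
Total = 57600 + 1740 + 14 = 59354


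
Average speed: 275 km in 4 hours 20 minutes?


Distance: 275 km
Time: 4h 20m = 260 min = 260/60 = 13/3 hours
Speed = 275 ÷ (13/3) = 275 × 3 / 13 = 825/13 ≈ 63.5 km/h

63.5 km/h


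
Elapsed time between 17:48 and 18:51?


End time in minutes: 18×60 + 51 = 1131
Start time in minutes: 17×60 + 48 = 1068
Difference = 1131 - 1068 = 63 minutes
= 1 hours 3 minutes

1h 3m


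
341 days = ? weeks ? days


48 weeks 5 days

Weeks: 341 ÷ 7 = 48 remainder 5


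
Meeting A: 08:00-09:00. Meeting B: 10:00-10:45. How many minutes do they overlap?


0 minutes

Meeting A: 480-540 (in minutes from midnight)
Meeting B: 600-645
Overlap start = max(480, 600) = 600
Overlap end = min(540, 645) = 540
Overlap = max(0, 540 - 600) = 0 min


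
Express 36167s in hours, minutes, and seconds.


10h 2m 47s

Hours: 36167 ÷ 3600 = 10 remainder 167
Minutes: 167 ÷ 60 = 2 remainder 47
Seconds: 47


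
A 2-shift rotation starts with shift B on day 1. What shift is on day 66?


Shifts: A, B
Start: B (index 1)
Day 66: (1 + 66 - 1) mod 2
= 66 mod 2
= 0
Index 0 → shift A

Shift A


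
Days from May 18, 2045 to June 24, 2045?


From May 18, 2045 to June 24, 2045
Rest of May 2045: 31 - 18 = 13
Days into June 2045: 24
Total = 13 + 24 = 37 days

37 days


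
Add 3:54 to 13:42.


17:36

Start: 822 minutes from midnight
Add: 234 minutes
Total: 1056 minutes
Hours: 1056 ÷ 60 = 17 remainder 36


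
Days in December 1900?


31 days

Month: December (month 12)
December has 31 days


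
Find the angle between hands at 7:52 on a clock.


76.0°

Hour hand = 7×30 + 52×0.5 = 236.0°
Minute hand = 52×6 = 312°
Difference = |236.0 - 312| = 76.0°


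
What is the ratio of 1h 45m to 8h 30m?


Duration 1: 105 minutes
Duration 2: 510 minutes
Ratio = 105:510
GCD = 15
Simplified = 7:34
As a decimal: 7/34 ≈ 0.21

7:34 (0.21)


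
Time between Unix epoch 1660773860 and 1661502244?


728384 seconds (202.3 hours / 8.43 days)

Difference = 1661502244 - 1660773860 = 728384 seconds
In hours: 728384 / 3600 ≈ 202.3
In days: 728384 / 86400 ≈ 8.43


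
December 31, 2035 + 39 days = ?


February 8, 2036

Start: December 31, 2035
Add 39 days
December 31 → January 1: 31 - 31 + 1 = 1 days (39 - 1 = 38 left)
January 1 → February 1: 31 - 1 + 1 = 31 days (38 - 31 = 7 left)
February 1 + 7 = February 8, 2036


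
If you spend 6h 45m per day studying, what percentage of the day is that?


28.1%

Time: 405 minutes
Day: 1440 minutes
Percentage = (405/1440) × 100 ≈ 28.1%


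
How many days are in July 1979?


31 days

Month: July (month 7)
July has 31 days


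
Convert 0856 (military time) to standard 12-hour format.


Hour: 8
8 < 12 → AM

8:56 AM


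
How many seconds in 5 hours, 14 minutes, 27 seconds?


18867 seconds

Hours: 5 × 3600 = 18000
Minutes: 14 × 60 = 840
Seconds: 27
Total = 18000 + 840 + 27 = 18867


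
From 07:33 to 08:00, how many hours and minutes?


0h 27m

End time in minutes: 8×60 + 0 = 480
Start time in minutes: 7×60 + 33 = 453
Difference = 480 - 453 = 27 minutes
= 0 hours 27 minutes


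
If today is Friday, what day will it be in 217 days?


Friday

Start: Friday (index 4)
(4 + 217) mod 7
= 221 mod 7
= 4
Index 4 → Friday


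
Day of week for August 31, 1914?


Zeller's congruence:
q=31, m=8, k=14, j=19
h = (31 + ⌊13×9/5⌋ + 14 + ⌊14/4⌋ + ⌊19/4⌋ - 2×19) mod 7
= (31 + 23 + 14 + 3 + 4 - 38) mod 7
= 37 mod 7 = 2
h=2 → Monday

Monday


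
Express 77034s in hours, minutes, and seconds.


21h 23m 54s

Hours: 77034 ÷ 3600 = 21 remainder 1434
Minutes: 1434 ÷ 60 = 23 remainder 54
Seconds: 54


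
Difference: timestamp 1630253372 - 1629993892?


Difference = 1630253372 - 1629993892 = 259480 seconds
In hours: 259480 / 3600 ≈ 72.1
In days: 259480 / 86400 ≈ 3.00

259480 seconds (72.1 hours / 3.00 days)


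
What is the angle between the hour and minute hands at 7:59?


Hour hand = 7×30 + 59×0.5 = 239.5°
Minute hand = 59×6 = 354°
Difference = |239.5 - 354| = 114.5°

114.5°


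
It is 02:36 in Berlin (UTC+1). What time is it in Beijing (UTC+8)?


09:36

Time difference = UTC+8 - UTC+1 = +7 hours
New hour = (2 + 7) mod 24
= 9 mod 24 = 9
Minutes unchanged → 09:36


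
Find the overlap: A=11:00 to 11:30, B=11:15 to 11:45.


15 minutes

Meeting A: 660-690 (in minutes from midnight)
Meeting B: 675-705
Overlap start = max(660, 675) = 675
Overlap end = min(690, 705) = 690
Overlap = max(0, 690 - 675) = 15 min


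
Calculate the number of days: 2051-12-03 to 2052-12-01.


From December 3, 2051 to December 1, 2052
Rest of December 2051: 31 - 3 = 28
Full months: January 31, February 2052 29, March 31, April 30, May 31, June 30, July 31, August 31, September 30, October 31, November 30
Days into December 2052: 1
Total = 28 + 31 + 29 + 31 + 30 + 31 + 30 + 31 + 31 + 30 + 31 + 30 + 1 = 364 days

364 days


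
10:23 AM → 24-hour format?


Input: 10:23 AM
AM hour stays: 10

10:23


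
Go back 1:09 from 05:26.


04:17

Start: 326 minutes from midnight
Subtract: 69 minutes
Remaining: 326 - 69 = 257
Hours: 4, Minutes: 17


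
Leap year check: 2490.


Rules: divisible by 4 AND (not by 100 OR by 400)
2490 ÷ 4 = 622 remainder 2 → not divisible by 4
Not divisible by 4 → not a leap year

No


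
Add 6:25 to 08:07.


14:32

Start: 487 minutes from midnight
Add: 385 minutes
Total: 872 minutes
Hours: 872 ÷ 60 = 14 remainder 32


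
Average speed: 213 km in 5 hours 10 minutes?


Distance: 213 km
Time: 5h 10m = 310 min = 310/60 = 31/6 hours
Speed = 213 ÷ (31/6) = 213 × 6 / 31 = 1278/31 ≈ 41.2 km/h

41.2 km/h


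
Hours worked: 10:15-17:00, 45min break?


Total time = (17×60+0) - (10×60+15)
= 1020 - 615 = 405 min
Minus break: 405 - 45 = 360 min
= 6h 0m

6h 0m (360 minutes)


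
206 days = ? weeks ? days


Weeks: 206 ÷ 7 = 29 remainder 3

29 weeks 3 days


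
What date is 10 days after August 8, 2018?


Start: August 8, 2018
Add 10 days
August 8 + 10 = August 18, 2018

August 18, 2018


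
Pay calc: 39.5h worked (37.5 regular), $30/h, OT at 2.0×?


$1245.00

Regular: 37.5h × $30 = $1125.00
Overtime: 39.5 - 37.5 = 2.0h
OT pay: 2.0h × $30 × 2.0 = $120.00
Total = $1125.00 + $120.00 = $1245.00


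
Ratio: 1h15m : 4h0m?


5:16 (0.31)

Duration 1: 75 minutes
Duration 2: 240 minutes
Ratio = 75:240
GCD = 15
Simplified = 5:16
As a decimal: 5/16 ≈ 0.31


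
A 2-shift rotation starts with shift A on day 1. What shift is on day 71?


Shift A

Shifts: A, B
Start: A (index 0)
Day 71: (0 + 71 - 1) mod 2
= 70 mod 2
= 0
Index 0 → shift A


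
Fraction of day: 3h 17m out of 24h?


0.1368 (13.68%)

Total minutes: 3×60 + 17 = 197
Day = 24×60 = 1440 minutes
Fraction = 197/1440 ≈ 0.1368
As a percentage: 197/1440 × 100 ≈ 13.68%


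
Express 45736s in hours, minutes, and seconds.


Hours: 45736 ÷ 3600 = 12 remainder 2536
Minutes: 2536 ÷ 60 = 42 remainder 16
Seconds: 16

12h 42m 16s


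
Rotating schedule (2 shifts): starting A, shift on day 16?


Shift B

Shifts: A, B
Start: A (index 0)
Day 16: (0 + 16 - 1) mod 2
= 15 mod 2
= 1
Index 1 → shift B


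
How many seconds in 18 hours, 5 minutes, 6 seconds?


Hours: 18 × 3600 = 64800
Minutes: 5 × 60 = 300
Seconds: 6
Total = 64800 + 300 + 6 = 65106

65106 seconds


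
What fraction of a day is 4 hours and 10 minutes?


Total minutes: 4×60 + 10 = 250
Day = 24×60 = 1440 minutes
Fraction = 250/1440 ≈ 0.1736
As a percentage: 250/1440 × 100 ≈ 17.36%

0.1736 (17.36%)


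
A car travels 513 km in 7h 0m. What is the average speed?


73.3 km/h

Distance: 513 km
Time: 7 hours
Speed = 513 / 7 ≈ 73.3 km/h


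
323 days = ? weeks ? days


Weeks: 323 ÷ 7 = 46 remainder 1

46 weeks 1 days


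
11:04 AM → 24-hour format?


11:04

Input: 11:04 AM
AM hour stays: 11


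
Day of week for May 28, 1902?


Zeller's congruence:
q=28, m=5, k=2, j=19
h = (28 + ⌊13×6/5⌋ + 2 + ⌊2/4⌋ + ⌊19/4⌋ - 2×19) mod 7
= (28 + 15 + 2 + 0 + 4 - 38) mod 7
= 11 mod 7 = 4
h=4 → Wednesday

Wednesday


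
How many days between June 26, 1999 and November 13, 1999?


From June 26, 1999 to November 13, 1999
Rest of June 1999: 30 - 26 = 4
Full months: July 31, August 31, September 30, October 31
Days into November 1999: 13
Total = 4 + 31 + 31 + 30 + 31 + 13 = 140 days

140 days


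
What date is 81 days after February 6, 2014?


Start: February 6, 2014
Add 81 days
February 6 → March 1: 28 - 6 + 1 = 23 days (81 - 23 = 58 left)
March 1 → April 1: 31 - 1 + 1 = 31 days (58 - 31 = 27 left)
April 1 + 27 = April 28, 2014

April 28, 2014


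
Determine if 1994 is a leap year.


No

Rules: divisible by 4 AND (not by 100 OR by 400)
1994 ÷ 4 = 498 remainder 2 → not divisible by 4
Not divisible by 4 → not a leap year


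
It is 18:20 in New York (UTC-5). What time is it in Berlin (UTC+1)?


00:20 (next day)

Time difference = UTC+1 - UTC-5 = +6 hours
New hour = (18 + 6) mod 24
= 24 mod 24 = 0
Minutes unchanged → 00:20; 24 ≥ 24 → next day


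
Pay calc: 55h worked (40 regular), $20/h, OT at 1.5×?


$1250.00

Regular: 40h × $20 = $800.00
Overtime: 55 - 40 = 15h
OT pay: 15h × $20 × 1.5 = $450.00
Total = $800.00 + $450.00 = $1250.00


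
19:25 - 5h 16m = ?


14:09

Start: 1165 minutes from midnight
Subtract: 316 minutes
Remaining: 1165 - 316 = 849
Hours: 14, Minutes: 9


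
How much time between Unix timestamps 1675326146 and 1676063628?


Difference = 1676063628 - 1675326146 = 737482 seconds
In hours: 737482 / 3600 ≈ 204.9
In days: 737482 / 86400 ≈ 8.54

737482 seconds (204.9 hours / 8.54 days)


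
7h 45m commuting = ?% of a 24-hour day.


32.3%

Time: 465 minutes
Day: 1440 minutes
Percentage = (465/1440) × 100 ≈ 32.3%


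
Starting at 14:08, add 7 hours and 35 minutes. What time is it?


21:43

Start: 848 minutes from midnight
Add: 455 minutes
Total: 1303 minutes
Hours: 1303 ÷ 60 = 21 remainder 43


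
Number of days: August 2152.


Month: August (month 8)
August has 31 days

31 days


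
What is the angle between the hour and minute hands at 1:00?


30.0°

Hour hand = 1×30 + 0×0.5 = 30.0°
Minute hand = 0×6 = 0°
Difference = |30.0 - 0| = 30.0°


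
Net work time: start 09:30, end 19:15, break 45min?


Total time = (19×60+15) - (9×60+30)
= 1155 - 570 = 585 min
Minus break: 585 - 45 = 540 min
= 9h 0m

9h 0m (540 minutes)


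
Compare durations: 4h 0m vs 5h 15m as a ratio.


16:21 (0.76)

Duration 1: 240 minutes
Duration 2: 315 minutes
Ratio = 240:315
GCD = 15
Simplified = 16:21
As a decimal: 16/21 ≈ 0.76


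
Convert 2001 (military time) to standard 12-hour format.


8:01 PM

Hour: 20
20 - 12 = 8 → PM


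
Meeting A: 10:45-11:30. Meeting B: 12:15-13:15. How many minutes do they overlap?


Meeting A: 645-690 (in minutes from midnight)
Meeting B: 735-795
Overlap start = max(645, 735) = 735
Overlap end = min(690, 795) = 690
Overlap = max(0, 690 - 735) = 0 min

0 minutes


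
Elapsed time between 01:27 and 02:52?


1h 25m

End time in minutes: 2×60 + 52 = 172
Start time in minutes: 1×60 + 27 = 87
Difference = 172 - 87 = 85 minutes
= 1 hours 25 minutes


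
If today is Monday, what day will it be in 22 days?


Start: Monday (index 0)
(0 + 22) mod 7
= 22 mod 7
= 1
Index 1 → Tuesday

Tuesday


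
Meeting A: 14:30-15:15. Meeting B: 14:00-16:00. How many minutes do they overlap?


Meeting A: 870-915 (in minutes from midnight)
Meeting B: 840-960
Overlap start = max(870, 840) = 870
Overlap end = min(915, 960) = 915
Overlap = max(0, 915 - 870) = 45 min

45 minutes


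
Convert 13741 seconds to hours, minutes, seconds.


3h 49m 1s

Hours: 13741 ÷ 3600 = 3 remainder 2941
Minutes: 2941 ÷ 60 = 49 remainder 1
Seconds: 1


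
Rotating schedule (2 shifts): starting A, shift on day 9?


Shifts: A, B
Start: A (index 0)
Day 9: (0 + 9 - 1) mod 2
= 8 mod 2
= 0
Index 0 → shift A

Shift A
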